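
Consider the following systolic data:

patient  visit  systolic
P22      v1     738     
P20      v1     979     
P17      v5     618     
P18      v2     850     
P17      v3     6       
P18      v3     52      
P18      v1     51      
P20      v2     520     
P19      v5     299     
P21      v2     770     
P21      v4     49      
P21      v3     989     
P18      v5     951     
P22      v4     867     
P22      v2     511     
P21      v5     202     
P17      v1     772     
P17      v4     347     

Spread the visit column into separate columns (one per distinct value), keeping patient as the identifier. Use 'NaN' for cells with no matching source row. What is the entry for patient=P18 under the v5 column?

The long row with patient=P18, visit=v5 has systolic=951.

951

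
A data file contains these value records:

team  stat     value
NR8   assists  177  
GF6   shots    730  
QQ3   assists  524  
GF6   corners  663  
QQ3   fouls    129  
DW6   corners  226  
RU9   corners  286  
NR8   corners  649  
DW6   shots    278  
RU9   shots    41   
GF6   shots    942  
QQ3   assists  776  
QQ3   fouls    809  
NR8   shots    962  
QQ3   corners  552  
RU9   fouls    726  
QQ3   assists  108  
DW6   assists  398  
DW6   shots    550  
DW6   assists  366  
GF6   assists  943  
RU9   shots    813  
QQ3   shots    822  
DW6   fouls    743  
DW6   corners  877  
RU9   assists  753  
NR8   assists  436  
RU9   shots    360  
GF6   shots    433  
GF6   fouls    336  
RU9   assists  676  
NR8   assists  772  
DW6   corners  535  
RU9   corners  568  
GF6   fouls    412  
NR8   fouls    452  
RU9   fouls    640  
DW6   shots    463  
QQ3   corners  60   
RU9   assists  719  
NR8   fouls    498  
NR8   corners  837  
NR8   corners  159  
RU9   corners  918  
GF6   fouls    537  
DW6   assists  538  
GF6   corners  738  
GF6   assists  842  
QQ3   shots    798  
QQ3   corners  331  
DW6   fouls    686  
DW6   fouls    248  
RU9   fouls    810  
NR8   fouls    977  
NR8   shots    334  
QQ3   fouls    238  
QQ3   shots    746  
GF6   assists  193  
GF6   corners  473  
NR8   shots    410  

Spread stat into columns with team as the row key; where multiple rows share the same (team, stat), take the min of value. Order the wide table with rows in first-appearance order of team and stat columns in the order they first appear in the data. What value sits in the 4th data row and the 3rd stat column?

With rows in first-appearance order of team, row 4 is team=DW6. stat columns in first-appearance order: assists, shots, corners, fouls; column 3 is corners.
Long rows with team=DW6, stat=corners: min(226, 877, 535) = 226.

226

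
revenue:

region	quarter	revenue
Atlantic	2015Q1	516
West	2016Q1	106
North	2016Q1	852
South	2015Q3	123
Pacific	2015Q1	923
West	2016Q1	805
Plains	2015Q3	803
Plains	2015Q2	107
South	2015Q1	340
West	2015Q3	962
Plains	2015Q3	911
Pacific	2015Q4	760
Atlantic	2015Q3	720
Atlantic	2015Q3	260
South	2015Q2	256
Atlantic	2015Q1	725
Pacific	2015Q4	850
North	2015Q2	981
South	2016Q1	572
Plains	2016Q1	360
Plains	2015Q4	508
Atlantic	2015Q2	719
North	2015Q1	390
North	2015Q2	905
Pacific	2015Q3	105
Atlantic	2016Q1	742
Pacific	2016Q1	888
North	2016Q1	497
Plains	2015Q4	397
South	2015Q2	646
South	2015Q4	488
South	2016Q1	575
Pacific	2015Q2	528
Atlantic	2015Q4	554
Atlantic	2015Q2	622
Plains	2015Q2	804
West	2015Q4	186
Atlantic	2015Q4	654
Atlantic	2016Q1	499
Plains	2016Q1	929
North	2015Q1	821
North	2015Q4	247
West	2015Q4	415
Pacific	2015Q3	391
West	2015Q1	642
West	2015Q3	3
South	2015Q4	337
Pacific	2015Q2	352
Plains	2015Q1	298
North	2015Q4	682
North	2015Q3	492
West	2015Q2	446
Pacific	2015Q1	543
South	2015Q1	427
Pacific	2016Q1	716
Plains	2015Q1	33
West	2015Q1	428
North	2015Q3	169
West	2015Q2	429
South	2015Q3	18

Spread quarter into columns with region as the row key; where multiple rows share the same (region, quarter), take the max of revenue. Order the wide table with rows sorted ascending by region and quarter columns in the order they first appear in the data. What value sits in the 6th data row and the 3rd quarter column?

962

With rows sorted ascending by region, row 6 is region=West. quarter columns in first-appearance order: 2015Q1, 2016Q1, 2015Q3, 2015Q2, 2015Q4; column 3 is 2015Q3.
Long rows with region=West, quarter=2015Q3: max(962, 3) = 962.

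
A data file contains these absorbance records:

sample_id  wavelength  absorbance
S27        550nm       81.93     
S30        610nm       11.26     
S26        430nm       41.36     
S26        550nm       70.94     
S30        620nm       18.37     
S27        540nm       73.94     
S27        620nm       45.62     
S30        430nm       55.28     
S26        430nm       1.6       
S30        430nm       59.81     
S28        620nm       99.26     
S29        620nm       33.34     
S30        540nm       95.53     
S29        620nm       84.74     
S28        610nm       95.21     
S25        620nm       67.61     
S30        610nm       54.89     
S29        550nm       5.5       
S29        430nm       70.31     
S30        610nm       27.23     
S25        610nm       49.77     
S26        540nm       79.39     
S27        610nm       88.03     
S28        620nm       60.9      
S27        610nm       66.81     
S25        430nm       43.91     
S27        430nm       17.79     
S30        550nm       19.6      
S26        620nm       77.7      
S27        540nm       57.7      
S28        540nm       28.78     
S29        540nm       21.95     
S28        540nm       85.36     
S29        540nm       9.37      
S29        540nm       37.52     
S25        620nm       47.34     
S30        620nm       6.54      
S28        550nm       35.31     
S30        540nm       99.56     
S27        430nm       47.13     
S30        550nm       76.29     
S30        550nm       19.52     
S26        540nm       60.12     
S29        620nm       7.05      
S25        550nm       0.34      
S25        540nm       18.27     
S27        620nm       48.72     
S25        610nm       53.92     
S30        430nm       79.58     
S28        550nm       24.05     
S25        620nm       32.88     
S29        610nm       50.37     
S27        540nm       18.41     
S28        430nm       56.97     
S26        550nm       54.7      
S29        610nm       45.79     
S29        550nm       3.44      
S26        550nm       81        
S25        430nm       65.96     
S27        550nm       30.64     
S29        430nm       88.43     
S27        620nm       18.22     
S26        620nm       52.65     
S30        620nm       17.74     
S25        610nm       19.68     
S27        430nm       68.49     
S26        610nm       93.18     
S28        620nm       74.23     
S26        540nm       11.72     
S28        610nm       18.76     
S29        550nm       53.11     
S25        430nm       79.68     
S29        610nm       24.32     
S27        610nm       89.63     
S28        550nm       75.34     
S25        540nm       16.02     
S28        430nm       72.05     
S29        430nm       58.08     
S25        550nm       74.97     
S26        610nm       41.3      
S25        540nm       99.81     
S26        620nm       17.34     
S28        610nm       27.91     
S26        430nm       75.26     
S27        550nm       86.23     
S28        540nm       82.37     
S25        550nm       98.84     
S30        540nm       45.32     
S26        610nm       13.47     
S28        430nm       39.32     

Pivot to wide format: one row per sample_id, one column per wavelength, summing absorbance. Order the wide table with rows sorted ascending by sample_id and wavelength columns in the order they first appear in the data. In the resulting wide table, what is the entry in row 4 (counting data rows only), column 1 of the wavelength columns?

With rows sorted ascending by sample_id, row 4 is sample_id=S28. wavelength columns in first-appearance order: 550nm, 610nm, 430nm, 620nm, 540nm; column 1 is 550nm.
Long rows with sample_id=S28, wavelength=550nm: 35.31 + 24.05 + 75.34 = 134.70.

134.70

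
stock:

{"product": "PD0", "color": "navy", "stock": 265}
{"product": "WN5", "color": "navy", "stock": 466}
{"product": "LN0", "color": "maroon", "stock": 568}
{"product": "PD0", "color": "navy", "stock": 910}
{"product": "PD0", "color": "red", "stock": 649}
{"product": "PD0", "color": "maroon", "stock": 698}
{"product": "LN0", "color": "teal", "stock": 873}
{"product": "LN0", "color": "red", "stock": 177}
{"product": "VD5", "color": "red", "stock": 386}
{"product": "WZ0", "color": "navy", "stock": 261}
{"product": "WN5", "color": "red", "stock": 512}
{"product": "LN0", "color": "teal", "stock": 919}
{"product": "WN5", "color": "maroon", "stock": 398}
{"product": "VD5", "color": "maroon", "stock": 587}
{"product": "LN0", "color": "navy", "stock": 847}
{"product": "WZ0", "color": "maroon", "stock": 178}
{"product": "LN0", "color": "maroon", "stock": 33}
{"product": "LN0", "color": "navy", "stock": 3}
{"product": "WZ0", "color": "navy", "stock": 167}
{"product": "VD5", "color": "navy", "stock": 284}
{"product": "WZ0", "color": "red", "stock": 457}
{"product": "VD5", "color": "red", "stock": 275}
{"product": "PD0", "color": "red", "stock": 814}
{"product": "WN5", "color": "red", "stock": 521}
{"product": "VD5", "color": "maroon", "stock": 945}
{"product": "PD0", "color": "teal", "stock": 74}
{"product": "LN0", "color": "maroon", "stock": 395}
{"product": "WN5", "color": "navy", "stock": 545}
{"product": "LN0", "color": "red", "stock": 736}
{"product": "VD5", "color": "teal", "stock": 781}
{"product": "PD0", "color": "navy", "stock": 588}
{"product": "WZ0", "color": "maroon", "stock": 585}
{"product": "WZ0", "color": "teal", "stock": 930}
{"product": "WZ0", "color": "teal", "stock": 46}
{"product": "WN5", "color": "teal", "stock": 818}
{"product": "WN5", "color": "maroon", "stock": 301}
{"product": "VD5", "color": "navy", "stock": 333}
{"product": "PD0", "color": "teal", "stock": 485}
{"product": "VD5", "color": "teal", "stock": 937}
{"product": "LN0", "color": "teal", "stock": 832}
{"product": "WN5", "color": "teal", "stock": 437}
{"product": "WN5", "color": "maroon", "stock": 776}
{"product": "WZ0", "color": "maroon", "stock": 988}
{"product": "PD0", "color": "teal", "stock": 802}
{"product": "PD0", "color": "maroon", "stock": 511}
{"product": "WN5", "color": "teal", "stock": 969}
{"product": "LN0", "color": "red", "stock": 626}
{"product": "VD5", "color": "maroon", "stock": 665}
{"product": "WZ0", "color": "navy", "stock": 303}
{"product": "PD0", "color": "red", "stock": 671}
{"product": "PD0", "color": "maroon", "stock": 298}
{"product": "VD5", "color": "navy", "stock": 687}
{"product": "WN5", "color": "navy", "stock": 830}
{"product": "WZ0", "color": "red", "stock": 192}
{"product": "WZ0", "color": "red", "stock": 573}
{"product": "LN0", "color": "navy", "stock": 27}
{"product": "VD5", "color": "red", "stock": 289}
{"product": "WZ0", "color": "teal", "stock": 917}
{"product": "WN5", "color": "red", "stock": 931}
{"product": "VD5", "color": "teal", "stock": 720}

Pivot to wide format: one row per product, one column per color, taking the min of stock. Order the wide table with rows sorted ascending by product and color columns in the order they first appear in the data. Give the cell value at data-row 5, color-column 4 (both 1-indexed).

With rows sorted ascending by product, row 5 is product=WZ0. color columns in first-appearance order: navy, maroon, red, teal; column 4 is teal.
Long rows with product=WZ0, color=teal: min(930, 46, 917) = 46.

46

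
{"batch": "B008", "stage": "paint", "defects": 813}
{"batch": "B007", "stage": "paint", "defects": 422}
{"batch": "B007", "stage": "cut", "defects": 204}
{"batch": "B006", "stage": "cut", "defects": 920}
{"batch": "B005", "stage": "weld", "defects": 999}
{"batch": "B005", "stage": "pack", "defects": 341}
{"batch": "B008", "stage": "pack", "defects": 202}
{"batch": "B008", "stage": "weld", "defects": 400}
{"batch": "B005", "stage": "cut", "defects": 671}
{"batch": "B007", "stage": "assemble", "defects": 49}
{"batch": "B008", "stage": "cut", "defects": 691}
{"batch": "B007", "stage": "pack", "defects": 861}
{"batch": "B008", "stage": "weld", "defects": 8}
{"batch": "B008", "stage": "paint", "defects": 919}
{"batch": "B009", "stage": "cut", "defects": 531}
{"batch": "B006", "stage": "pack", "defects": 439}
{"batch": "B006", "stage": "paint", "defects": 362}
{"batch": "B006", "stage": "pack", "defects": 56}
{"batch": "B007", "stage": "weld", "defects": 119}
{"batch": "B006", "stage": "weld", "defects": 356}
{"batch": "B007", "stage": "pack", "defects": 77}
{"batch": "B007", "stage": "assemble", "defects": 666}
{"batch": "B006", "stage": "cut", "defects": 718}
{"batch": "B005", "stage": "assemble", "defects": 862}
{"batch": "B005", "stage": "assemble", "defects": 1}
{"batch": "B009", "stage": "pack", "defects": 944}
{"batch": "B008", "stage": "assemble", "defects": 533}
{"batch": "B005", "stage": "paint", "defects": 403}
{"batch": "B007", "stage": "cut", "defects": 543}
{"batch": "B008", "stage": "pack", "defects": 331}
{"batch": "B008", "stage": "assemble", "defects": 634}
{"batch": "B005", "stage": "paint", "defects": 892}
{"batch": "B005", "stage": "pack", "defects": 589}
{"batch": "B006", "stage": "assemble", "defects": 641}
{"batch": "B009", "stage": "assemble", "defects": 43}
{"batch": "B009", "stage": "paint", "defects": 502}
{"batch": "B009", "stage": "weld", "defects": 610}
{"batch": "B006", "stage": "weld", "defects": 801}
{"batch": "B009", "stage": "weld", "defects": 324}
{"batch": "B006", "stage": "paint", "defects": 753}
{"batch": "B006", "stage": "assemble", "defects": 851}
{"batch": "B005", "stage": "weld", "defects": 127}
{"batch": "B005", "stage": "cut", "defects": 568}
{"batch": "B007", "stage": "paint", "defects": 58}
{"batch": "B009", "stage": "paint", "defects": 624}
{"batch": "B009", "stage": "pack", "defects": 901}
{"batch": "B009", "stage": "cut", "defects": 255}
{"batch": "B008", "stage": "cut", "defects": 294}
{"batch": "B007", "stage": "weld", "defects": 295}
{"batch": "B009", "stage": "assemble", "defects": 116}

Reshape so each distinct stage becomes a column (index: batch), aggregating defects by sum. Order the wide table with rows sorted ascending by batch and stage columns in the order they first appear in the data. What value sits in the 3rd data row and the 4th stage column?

938

With rows sorted ascending by batch, row 3 is batch=B007. stage columns in first-appearance order: paint, cut, weld, pack, assemble; column 4 is pack.
Long rows with batch=B007, stage=pack: 861 + 77 = 938.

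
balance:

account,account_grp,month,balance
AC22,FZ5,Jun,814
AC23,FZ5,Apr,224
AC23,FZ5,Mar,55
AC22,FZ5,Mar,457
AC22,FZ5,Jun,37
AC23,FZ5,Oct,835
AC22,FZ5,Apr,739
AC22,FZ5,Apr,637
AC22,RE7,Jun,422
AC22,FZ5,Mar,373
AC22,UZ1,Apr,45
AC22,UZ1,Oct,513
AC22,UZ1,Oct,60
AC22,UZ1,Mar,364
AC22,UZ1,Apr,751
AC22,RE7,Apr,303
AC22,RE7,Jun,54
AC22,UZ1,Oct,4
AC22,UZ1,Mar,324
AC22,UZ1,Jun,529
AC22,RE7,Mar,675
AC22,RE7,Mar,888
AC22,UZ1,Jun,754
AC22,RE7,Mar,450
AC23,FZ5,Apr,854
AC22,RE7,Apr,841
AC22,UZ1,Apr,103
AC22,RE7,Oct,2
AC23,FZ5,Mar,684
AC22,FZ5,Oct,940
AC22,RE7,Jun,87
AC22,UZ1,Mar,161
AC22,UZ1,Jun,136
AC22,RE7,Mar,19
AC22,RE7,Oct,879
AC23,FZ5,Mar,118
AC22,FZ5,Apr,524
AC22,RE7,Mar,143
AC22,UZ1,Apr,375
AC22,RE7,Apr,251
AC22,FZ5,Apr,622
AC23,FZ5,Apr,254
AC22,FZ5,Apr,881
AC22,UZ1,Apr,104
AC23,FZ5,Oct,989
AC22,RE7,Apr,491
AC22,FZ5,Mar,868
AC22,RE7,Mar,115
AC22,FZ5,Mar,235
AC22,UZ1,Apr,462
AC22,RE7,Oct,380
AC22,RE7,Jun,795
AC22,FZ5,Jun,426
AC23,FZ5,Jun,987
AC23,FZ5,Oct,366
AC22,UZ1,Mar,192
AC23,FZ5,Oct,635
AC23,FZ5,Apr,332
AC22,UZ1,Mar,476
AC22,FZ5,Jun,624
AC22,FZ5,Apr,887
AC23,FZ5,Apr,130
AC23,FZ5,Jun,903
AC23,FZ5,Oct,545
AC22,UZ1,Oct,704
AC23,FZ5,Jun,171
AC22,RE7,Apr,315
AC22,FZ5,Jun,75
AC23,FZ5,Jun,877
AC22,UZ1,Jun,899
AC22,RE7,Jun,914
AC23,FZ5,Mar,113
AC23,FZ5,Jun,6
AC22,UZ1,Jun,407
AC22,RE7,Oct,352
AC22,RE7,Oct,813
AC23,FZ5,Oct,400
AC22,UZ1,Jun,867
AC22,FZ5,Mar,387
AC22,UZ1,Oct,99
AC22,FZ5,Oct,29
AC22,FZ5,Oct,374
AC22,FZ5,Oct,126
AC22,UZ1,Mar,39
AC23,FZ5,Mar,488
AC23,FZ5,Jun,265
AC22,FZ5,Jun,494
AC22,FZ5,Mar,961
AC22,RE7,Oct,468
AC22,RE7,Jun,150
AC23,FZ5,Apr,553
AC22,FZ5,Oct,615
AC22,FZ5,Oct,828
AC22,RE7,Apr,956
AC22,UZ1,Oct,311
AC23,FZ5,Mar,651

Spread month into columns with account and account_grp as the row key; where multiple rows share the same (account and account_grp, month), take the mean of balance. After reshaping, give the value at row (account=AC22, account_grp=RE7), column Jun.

Rows with account=AC22, account_grp=RE7 and month=Jun: balance values are 422, 54, 87, 795, 914, 150.
(422 + 54 + 87 + 795 + 914 + 150) / 6 = 403.67.

403.67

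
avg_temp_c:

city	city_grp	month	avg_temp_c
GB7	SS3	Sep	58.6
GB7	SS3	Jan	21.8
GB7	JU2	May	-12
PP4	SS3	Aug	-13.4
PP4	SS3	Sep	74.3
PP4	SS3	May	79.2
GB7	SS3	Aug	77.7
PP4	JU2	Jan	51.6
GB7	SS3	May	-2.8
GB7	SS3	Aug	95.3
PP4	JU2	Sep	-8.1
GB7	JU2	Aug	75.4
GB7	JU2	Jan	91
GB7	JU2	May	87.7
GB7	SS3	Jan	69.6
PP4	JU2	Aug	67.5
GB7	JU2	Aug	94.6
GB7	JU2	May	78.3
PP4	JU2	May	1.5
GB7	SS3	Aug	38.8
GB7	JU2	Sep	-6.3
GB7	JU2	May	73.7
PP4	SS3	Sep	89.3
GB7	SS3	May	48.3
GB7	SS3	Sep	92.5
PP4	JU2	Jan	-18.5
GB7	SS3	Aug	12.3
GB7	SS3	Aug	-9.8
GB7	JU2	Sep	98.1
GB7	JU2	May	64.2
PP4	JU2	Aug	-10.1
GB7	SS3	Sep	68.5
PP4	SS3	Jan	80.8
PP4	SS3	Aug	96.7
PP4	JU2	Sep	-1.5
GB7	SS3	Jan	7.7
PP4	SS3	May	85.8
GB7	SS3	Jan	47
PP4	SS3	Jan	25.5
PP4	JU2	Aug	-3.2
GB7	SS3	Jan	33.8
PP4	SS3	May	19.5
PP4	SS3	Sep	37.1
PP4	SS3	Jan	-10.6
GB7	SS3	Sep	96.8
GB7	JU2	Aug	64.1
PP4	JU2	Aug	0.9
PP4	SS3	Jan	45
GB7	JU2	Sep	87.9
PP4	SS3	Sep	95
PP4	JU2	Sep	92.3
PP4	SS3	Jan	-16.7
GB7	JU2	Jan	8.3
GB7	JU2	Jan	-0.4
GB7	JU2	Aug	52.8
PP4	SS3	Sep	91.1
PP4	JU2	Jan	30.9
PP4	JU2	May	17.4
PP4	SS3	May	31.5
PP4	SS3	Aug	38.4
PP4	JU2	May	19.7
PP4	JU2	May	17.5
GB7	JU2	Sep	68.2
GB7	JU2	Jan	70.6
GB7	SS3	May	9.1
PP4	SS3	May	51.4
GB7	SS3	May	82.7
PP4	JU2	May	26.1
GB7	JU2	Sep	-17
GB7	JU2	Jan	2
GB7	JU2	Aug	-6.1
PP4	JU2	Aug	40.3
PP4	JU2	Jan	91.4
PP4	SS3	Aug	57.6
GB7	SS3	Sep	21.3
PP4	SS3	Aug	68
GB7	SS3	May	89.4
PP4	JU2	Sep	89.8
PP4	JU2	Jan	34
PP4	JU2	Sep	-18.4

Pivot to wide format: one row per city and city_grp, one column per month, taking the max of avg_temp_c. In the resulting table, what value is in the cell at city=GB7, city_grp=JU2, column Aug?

94.6

Rows with city=GB7, city_grp=JU2 and month=Aug: avg_temp_c values are 75.4, 94.6, 64.1, 52.8, -6.1.
max(75.4, 94.6, 64.1, 52.8, -6.1) = 94.6.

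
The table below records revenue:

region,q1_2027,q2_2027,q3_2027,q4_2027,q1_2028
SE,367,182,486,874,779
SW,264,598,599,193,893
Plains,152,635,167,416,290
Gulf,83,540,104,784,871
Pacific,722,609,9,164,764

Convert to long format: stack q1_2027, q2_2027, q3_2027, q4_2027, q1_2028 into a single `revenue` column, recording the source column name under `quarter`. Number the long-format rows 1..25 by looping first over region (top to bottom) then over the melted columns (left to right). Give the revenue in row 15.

25 rows total (5 × 5). Row 15: index ⌊(15-1)/5⌋ = 2 into region → Plains; (15-1) mod 5 = 4 into the melted columns → q1_2028.
So row 15 is (Plains, q1_2028, 290); revenue = 290.

290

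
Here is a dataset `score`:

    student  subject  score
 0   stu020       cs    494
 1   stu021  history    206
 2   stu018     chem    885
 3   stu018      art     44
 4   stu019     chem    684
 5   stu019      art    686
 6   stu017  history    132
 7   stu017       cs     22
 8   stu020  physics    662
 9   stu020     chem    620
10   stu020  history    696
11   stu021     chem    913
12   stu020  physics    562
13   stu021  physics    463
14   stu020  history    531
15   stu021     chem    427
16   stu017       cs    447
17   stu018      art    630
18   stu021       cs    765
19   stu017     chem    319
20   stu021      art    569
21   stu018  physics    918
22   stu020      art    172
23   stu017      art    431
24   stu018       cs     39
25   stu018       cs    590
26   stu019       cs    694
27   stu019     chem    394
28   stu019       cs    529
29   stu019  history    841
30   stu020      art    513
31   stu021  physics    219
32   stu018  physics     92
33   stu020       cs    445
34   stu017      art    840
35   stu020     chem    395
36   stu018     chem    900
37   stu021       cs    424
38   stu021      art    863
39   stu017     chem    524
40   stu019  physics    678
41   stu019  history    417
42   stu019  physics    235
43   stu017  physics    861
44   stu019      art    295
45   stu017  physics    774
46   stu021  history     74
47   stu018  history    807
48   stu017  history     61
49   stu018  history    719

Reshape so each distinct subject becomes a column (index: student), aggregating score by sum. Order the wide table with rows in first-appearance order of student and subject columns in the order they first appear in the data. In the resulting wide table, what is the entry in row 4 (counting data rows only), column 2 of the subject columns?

With rows in first-appearance order of student, row 4 is student=stu019. subject columns in first-appearance order: cs, history, chem, art, physics; column 2 is history.
Long rows with student=stu019, subject=history: 841 + 417 = 1258.

1258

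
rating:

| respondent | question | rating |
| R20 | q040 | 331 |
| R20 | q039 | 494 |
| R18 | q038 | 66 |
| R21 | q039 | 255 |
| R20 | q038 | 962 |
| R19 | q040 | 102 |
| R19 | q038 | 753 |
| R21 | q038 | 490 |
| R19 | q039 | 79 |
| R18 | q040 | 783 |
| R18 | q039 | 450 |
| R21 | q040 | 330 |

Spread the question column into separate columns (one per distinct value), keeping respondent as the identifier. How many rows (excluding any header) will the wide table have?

4

4 distinct respondent values → 4 rows.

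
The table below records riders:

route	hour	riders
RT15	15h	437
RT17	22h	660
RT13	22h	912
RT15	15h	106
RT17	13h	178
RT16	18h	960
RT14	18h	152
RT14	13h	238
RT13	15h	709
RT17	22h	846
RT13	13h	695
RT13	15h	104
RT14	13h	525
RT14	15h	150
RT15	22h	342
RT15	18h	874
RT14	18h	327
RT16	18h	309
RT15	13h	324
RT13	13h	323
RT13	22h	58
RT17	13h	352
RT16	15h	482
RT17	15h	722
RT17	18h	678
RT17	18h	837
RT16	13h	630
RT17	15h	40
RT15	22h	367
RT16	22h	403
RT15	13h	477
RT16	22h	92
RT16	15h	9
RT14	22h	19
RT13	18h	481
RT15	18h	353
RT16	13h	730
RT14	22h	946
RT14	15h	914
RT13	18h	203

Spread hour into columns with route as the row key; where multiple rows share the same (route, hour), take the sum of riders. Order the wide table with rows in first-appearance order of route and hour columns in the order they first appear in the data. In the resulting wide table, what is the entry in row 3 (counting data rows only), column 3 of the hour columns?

1018

With rows in first-appearance order of route, row 3 is route=RT13. hour columns in first-appearance order: 15h, 22h, 13h, 18h; column 3 is 13h.
Long rows with route=RT13, hour=13h: 695 + 323 = 1018.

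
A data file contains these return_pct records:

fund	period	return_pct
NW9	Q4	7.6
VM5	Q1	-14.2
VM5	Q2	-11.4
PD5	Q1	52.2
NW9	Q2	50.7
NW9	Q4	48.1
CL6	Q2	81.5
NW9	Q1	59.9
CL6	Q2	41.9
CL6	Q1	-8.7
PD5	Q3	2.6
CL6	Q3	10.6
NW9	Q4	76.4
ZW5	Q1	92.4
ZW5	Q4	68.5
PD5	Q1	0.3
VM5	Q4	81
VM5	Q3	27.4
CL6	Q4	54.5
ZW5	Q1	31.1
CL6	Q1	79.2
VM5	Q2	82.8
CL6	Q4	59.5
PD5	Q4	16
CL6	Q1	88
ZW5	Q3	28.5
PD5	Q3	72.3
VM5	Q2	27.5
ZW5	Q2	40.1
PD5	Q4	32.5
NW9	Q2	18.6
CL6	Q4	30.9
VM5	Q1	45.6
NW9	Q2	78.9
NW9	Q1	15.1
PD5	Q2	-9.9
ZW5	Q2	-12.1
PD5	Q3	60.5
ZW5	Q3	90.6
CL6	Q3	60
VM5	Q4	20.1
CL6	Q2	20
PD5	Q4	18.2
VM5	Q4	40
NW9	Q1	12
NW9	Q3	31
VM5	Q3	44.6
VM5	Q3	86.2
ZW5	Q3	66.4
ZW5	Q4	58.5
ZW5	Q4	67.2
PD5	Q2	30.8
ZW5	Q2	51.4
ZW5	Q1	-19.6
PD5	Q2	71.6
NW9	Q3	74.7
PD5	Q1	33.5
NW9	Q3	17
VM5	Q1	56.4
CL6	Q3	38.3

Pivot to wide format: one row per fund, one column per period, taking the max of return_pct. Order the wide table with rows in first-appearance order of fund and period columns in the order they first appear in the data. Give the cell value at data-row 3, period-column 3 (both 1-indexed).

With rows in first-appearance order of fund, row 3 is fund=PD5. period columns in first-appearance order: Q4, Q1, Q2, Q3; column 3 is Q2.
Long rows with fund=PD5, period=Q2: max(-9.9, 30.8, 71.6) = 71.6.

71.6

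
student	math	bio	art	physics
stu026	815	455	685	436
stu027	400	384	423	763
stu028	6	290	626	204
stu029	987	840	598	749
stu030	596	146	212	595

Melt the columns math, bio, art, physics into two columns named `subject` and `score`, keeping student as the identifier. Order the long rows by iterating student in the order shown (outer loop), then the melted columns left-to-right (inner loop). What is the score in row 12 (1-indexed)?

204

20 rows total (5 × 4). Row 12: index ⌊(12-1)/4⌋ = 2 into student → stu028; (12-1) mod 4 = 3 into the melted columns → physics.
So row 12 is (stu028, physics, 204); score = 204.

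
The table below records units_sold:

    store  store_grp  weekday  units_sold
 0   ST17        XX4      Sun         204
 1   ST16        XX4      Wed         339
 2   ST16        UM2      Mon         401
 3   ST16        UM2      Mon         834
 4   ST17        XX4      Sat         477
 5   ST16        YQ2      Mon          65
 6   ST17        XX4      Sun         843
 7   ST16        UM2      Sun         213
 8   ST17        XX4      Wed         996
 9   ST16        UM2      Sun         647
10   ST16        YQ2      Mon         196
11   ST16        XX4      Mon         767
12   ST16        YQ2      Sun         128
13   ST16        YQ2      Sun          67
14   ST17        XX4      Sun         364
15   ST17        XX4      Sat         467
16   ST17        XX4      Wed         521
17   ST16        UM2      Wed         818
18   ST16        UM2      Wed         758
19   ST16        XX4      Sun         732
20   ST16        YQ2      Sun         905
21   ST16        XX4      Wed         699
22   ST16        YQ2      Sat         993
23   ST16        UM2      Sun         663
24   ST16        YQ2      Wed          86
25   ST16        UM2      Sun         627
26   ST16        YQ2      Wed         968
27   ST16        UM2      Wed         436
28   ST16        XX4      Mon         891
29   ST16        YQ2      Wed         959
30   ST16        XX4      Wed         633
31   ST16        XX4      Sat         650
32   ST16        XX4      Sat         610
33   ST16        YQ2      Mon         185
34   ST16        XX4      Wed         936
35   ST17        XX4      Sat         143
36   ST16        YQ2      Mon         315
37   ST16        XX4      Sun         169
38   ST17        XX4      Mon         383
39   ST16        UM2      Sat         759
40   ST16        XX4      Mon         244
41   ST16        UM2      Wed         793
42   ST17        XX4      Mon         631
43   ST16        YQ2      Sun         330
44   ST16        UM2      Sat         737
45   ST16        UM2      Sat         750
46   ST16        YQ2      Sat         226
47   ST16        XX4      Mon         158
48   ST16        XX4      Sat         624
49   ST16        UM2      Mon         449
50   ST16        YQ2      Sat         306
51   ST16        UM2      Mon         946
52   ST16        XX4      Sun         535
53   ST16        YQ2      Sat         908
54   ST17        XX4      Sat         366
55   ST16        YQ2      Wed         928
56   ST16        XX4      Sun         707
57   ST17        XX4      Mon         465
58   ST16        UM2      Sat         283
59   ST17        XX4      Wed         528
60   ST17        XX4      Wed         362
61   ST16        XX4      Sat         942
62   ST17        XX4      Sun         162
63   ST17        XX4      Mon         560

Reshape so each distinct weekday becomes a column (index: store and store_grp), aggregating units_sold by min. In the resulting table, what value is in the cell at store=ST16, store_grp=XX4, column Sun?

169

Rows with store=ST16, store_grp=XX4 and weekday=Sun: units_sold values are 732, 169, 535, 707.
min(732, 169, 535, 707) = 169.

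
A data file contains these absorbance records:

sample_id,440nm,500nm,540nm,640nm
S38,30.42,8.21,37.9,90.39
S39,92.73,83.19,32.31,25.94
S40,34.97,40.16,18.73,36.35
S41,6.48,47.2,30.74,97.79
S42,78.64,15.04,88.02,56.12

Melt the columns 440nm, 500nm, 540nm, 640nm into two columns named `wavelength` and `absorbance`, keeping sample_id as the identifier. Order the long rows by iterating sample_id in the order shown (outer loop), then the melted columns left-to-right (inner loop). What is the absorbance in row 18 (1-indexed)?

20 rows total (5 × 4). Row 18: index ⌊(18-1)/4⌋ = 4 into sample_id → S42; (18-1) mod 4 = 1 into the melted columns → 500nm.
So row 18 is (S42, 500nm, 15.04); absorbance = 15.04.

15.04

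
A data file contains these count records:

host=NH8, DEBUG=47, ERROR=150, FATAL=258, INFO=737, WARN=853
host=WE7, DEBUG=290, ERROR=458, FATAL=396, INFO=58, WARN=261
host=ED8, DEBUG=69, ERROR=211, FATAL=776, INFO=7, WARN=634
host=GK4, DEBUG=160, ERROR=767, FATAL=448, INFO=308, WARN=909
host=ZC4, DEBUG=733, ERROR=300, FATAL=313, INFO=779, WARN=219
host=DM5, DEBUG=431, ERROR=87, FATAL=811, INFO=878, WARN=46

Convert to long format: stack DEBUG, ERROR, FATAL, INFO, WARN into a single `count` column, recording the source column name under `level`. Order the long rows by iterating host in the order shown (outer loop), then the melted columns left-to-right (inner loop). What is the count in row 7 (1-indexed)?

458

30 rows total (6 × 5). Row 7: index ⌊(7-1)/5⌋ = 1 into host → WE7; (7-1) mod 5 = 1 into the melted columns → ERROR.
So row 7 is (WE7, ERROR, 458); count = 458.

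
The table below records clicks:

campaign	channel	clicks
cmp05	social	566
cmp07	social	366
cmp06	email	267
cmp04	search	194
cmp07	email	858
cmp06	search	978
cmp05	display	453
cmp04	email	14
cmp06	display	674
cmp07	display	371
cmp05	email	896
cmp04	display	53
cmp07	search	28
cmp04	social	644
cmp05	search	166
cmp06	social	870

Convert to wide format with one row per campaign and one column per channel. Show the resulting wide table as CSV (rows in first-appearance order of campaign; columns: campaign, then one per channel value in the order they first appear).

campaign,social,email,search,display
cmp05,566,896,166,453
cmp07,366,858,28,371
cmp06,870,267,978,674
cmp04,644,14,194,53

Columns: campaign plus the 4 distinct channel values (social, email, search, display).
For example, row cmp05 column social takes clicks=566 from the long row (cmp05, social).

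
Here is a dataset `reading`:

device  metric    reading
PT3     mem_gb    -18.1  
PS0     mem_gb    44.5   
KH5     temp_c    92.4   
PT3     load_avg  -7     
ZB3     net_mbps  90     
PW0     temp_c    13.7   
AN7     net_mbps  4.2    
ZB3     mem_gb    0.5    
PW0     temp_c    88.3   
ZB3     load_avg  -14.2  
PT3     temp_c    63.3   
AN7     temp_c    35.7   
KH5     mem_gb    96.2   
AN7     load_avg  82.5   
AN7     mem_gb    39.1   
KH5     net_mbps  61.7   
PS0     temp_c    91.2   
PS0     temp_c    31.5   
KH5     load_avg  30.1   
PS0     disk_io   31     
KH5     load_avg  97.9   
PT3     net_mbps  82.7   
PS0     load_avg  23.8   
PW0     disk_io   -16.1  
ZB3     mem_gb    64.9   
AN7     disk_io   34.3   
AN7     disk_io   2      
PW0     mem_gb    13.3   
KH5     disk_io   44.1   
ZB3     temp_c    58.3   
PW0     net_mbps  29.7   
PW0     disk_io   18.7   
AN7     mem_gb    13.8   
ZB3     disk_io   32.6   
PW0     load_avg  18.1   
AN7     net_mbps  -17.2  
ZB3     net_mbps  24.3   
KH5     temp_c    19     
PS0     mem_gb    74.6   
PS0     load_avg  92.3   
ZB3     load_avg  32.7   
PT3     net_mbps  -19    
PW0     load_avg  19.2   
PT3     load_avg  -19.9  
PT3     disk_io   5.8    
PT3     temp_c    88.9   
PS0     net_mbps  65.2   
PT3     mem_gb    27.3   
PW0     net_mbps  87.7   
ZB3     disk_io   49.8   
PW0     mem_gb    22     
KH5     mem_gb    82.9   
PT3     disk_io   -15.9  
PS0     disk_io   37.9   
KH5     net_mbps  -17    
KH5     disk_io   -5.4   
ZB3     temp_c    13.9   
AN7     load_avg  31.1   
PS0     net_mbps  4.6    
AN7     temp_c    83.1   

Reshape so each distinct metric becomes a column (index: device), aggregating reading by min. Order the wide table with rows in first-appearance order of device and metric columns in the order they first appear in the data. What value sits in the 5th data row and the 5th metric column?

With rows in first-appearance order of device, row 5 is device=PW0. metric columns in first-appearance order: mem_gb, temp_c, load_avg, net_mbps, disk_io; column 5 is disk_io.
Long rows with device=PW0, metric=disk_io: min(-16.1, 18.7) = -16.1.

-16.1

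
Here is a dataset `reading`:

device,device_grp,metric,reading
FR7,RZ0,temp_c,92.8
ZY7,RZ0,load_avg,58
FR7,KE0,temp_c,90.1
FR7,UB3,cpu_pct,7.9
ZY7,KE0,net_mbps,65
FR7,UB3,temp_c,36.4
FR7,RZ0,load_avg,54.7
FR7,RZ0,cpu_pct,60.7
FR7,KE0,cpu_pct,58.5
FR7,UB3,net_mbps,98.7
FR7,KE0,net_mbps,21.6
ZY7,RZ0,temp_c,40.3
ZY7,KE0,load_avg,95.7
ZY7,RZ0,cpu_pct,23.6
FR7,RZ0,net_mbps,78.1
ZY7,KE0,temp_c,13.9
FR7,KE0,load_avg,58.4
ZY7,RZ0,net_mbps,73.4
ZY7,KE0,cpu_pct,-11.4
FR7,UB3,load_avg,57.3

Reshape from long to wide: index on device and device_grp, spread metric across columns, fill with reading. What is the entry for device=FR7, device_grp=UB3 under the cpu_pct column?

Wide layout: rows indexed by device and device_grp, columns are the 4 distinct metric values (temp_c, load_avg, cpu_pct, net_mbps).
Cell (device=FR7, device_grp=UB3, metric=cpu_pct) draws from the long row where device=FR7, device_grp=UB3 and metric=cpu_pct, which has reading=7.9.

7.9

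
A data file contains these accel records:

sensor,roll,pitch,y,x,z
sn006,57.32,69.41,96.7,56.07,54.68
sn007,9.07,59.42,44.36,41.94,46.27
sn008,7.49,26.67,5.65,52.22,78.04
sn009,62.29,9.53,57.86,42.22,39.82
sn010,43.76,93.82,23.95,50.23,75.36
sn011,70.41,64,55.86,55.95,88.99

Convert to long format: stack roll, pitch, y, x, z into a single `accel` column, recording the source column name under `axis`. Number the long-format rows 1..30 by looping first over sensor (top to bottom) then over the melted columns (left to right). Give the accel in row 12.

26.67

30 rows total (6 × 5). Row 12: index ⌊(12-1)/5⌋ = 2 into sensor → sn008; (12-1) mod 5 = 1 into the melted columns → pitch.
So row 12 is (sn008, pitch, 26.67); accel = 26.67.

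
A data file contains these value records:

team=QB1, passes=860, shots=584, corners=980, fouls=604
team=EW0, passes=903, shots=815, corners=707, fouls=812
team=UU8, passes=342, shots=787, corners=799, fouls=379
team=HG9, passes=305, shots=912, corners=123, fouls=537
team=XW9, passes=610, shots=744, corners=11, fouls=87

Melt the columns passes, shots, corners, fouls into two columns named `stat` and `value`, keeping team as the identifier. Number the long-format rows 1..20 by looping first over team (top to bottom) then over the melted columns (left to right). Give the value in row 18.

744

20 rows total (5 × 4). Row 18: index ⌊(18-1)/4⌋ = 4 into team → XW9; (18-1) mod 4 = 1 into the melted columns → shots.
So row 18 is (XW9, shots, 744); value = 744.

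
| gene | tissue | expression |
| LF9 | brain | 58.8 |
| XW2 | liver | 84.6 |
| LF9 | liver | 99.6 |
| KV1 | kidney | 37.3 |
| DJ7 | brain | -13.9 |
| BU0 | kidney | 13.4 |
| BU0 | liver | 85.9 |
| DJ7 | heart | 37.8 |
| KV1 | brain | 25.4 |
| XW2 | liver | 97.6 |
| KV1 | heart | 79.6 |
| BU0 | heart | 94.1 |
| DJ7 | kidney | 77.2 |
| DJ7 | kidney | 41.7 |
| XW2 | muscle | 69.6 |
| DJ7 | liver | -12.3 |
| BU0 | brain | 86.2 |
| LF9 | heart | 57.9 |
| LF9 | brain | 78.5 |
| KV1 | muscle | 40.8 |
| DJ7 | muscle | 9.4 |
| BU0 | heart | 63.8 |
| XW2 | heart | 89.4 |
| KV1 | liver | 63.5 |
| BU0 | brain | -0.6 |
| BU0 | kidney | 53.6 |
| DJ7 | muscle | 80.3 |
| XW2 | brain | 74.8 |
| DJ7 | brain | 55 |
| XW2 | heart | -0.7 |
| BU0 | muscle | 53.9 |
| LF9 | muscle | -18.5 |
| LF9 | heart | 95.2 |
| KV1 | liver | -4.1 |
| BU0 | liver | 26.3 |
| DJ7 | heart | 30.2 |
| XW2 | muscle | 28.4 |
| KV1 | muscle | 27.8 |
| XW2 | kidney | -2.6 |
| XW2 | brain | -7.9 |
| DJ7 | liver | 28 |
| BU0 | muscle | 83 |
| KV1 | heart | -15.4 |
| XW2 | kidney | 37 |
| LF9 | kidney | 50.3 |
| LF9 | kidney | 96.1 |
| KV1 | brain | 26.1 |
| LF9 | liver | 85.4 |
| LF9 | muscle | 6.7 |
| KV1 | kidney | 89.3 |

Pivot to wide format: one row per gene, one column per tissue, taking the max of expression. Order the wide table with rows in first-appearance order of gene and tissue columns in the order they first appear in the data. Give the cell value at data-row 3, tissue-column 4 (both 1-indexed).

With rows in first-appearance order of gene, row 3 is gene=KV1. tissue columns in first-appearance order: brain, liver, kidney, heart, muscle; column 4 is heart.
Long rows with gene=KV1, tissue=heart: max(79.6, -15.4) = 79.6.

79.6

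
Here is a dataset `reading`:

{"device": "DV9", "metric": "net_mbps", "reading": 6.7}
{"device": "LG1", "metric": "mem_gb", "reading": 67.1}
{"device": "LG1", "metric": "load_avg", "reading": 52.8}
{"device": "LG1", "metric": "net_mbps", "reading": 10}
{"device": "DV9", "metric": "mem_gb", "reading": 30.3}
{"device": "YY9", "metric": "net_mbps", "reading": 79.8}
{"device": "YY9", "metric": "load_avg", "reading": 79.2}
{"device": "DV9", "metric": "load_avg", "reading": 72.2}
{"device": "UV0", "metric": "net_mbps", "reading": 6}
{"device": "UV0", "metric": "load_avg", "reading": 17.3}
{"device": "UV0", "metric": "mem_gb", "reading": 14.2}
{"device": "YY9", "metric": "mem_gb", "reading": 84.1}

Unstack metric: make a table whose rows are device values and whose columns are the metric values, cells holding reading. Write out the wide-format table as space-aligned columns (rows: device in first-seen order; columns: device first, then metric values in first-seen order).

Columns: device plus the 3 distinct metric values (net_mbps, mem_gb, load_avg).
For example, row DV9 column net_mbps takes reading=6.7 from the long row (DV9, net_mbps).

device  net_mbps  mem_gb  load_avg
DV9     6.7       30.3    72.2    
LG1     10        67.1    52.8    
YY9     79.8      84.1    79.2    
UV0     6         14.2    17.3    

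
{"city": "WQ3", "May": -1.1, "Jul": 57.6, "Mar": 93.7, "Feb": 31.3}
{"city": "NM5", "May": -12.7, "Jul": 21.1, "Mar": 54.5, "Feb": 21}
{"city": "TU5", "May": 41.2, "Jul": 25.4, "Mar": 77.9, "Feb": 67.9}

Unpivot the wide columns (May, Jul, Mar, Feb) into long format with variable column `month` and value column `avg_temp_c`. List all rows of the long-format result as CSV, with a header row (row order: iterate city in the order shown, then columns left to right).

city,month,avg_temp_c
WQ3,May,-1.1
WQ3,Jul,57.6
WQ3,Mar,93.7
WQ3,Feb,31.3
NM5,May,-12.7
NM5,Jul,21.1
NM5,Mar,54.5
NM5,Feb,21
TU5,May,41.2
TU5,Jul,25.4
TU5,Mar,77.9
TU5,Feb,67.9

Each (city, column) pair becomes one row: 3 × 4 = 12 rows.
For example, (WQ3, May) → avg_temp_c=-1.1.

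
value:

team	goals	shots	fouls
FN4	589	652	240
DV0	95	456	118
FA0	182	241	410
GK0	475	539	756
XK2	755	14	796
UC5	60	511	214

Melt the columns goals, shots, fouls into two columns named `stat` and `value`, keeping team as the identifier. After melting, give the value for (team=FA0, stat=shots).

241

Unpivoting turns each (team, wide-column) pair into one long row.
The wide cell at row FA0, column shots holds 241, so the long row (FA0, shots) has value=241.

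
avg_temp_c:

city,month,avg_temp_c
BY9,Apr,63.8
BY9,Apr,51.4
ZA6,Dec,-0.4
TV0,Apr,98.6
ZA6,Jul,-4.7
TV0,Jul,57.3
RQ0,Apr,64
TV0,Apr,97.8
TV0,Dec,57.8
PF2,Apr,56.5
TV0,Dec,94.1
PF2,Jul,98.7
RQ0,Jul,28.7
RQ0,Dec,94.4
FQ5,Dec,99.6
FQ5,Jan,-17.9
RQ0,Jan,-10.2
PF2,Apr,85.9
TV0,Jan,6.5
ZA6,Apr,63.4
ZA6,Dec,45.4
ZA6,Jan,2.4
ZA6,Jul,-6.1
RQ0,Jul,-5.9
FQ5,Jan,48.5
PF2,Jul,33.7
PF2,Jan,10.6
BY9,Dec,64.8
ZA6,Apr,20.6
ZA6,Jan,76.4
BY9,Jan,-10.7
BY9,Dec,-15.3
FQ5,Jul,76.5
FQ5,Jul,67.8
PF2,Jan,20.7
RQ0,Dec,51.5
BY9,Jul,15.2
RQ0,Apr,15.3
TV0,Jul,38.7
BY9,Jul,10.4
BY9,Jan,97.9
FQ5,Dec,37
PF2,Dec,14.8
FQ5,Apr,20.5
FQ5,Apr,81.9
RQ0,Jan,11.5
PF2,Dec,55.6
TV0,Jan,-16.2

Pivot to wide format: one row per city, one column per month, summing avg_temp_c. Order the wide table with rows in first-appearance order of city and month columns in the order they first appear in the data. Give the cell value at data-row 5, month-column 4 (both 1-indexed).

31.3

With rows in first-appearance order of city, row 5 is city=PF2. month columns in first-appearance order: Apr, Dec, Jul, Jan; column 4 is Jan.
Long rows with city=PF2, month=Jan: 10.6 + 20.7 = 31.3.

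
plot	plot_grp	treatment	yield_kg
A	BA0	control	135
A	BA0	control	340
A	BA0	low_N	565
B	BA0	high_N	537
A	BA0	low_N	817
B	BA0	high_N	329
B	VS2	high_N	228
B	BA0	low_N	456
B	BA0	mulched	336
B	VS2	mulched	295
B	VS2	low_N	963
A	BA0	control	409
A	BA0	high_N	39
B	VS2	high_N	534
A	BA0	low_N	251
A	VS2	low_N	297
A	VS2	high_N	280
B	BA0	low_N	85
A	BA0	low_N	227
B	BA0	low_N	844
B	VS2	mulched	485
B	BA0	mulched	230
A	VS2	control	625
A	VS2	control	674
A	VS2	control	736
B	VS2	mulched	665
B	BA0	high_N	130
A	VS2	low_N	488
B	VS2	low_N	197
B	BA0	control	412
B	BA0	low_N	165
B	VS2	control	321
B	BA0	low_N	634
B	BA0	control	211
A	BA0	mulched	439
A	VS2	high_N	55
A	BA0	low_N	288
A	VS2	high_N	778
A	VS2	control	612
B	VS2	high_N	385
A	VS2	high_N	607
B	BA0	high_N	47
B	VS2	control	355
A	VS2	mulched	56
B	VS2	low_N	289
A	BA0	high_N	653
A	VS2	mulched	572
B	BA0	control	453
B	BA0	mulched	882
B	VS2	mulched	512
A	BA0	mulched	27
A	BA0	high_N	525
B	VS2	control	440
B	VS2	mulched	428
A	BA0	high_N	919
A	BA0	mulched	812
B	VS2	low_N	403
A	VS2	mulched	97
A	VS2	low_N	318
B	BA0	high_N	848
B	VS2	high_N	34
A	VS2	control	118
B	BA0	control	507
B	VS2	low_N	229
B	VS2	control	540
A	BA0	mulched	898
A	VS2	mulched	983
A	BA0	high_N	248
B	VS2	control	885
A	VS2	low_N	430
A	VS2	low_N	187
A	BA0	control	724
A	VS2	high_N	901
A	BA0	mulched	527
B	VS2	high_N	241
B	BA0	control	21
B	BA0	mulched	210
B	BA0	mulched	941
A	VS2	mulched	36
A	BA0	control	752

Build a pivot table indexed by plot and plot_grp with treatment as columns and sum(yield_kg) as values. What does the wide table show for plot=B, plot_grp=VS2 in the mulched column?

Rows with plot=B, plot_grp=VS2 and treatment=mulched: yield_kg values are 295, 485, 665, 512, 428.
295 + 485 + 665 + 512 + 428 = 2385.

2385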